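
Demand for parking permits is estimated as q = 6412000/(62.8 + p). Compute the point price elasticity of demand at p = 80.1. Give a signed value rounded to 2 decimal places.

-0.56

dq/dp = −6412000/(62.8 + p)² = -314. At p = 80.1, q = 44870.5.
Ed = (dq/dp)·(p/q) = (-314) × (80.1/44870.5) = -0.5605…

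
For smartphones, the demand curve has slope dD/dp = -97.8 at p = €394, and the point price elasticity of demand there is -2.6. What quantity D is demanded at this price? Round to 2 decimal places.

14820.46

Ed = (dD/dp)·(p/D) ⇒ D = (dD/dp)·p/Ed = (-97.8)·394/(-2.6) = 14820.4615…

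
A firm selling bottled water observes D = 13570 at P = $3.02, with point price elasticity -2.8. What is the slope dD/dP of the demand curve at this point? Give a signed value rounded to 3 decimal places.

Ed = (dD/dP)·(P/D) ⇒ dD/dP = Ed·D/P = (-2.8)·13570/3.02 = -12581.45695…

-12581.457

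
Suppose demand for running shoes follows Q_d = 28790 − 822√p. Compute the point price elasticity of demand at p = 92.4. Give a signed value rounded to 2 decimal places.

dQ_d/dp = −822/(2√p) = -42.7569. At p = 92.4, Q_d = 20888.5.
Ed = (dQ_d/dp)·(p/Q_d) = (-42.7569) × (92.4/20888.5) = -0.1891…

-0.19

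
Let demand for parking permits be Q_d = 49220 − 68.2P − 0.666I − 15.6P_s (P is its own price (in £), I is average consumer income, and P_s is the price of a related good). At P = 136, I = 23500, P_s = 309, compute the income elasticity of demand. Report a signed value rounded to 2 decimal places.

-0.80

At the given values, Q_d = 49220 − 68.2(136) − 0.666(23500) − 15.6(309) = 19473.4.
∂Q_d/∂I = -0.666.
E = (-0.666) × (23500/19473.4) = -0.8037…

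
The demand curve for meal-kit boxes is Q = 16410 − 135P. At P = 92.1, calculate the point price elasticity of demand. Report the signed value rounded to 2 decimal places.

-3.13

dQ/dP = −135. At P = 92.1, Q = 16410 − 135(92.1) = 3976.5.
Ed = (dQ/dP)·(P/Q) = −135 × (92.1/3976.5) = -3.1267…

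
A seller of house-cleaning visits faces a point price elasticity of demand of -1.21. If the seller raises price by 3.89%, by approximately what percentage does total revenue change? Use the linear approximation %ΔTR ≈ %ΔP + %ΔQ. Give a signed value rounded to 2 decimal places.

%ΔQ ≈ Ed × %ΔP = (-1.21) × (+3.89%) = -4.7069%
%ΔTR ≈ %ΔP + %ΔQ = (+3.89%) + (-4.7069%) = -0.8169%

-0.82%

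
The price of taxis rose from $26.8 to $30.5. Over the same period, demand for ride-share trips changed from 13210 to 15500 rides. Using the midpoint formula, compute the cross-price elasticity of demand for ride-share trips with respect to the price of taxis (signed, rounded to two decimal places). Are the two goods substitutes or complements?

%ΔQ_{ride-share trips} = (15500 − 13210)/avg = 2290/14355 = 0.159526…
%ΔP_{taxis} = (30.5 − 26.8)/avg = 3.7/28.65 = 0.129144…
E_cross = (2290/14355) / (3.7/28.65) = 1.2352…
E_cross > 0 ⇒ the goods are substitutes.

1.24; substitutes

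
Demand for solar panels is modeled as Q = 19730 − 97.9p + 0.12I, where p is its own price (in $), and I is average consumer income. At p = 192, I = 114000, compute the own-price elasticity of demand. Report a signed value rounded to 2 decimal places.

-1.29

At the given values, Q = 19730 − 97.9(192) + 0.12(114000) = 14613.2.
∂Q/∂p = −97.9.
E = (-97.9) × (192/14613.2) = -1.2862…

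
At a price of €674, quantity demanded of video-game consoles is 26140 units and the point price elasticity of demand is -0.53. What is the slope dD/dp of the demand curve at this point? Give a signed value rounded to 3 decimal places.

Ed = (dD/dp)·(p/D) ⇒ dD/dp = Ed·D/p = (-0.53)·26140/674 = -20.55519…

-20.555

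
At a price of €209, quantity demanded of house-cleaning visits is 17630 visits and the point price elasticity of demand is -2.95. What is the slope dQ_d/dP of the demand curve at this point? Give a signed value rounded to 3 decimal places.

-248.844

Ed = (dQ_d/dP)·(P/Q_d) ⇒ dQ_d/dP = Ed·Q_d/P = (-2.95)·17630/209 = -248.84449…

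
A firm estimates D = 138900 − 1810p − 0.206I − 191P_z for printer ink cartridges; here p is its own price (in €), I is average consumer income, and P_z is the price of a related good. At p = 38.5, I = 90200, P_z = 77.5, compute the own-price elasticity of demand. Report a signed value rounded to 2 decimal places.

At the given values, D = 138900 − 1810(38.5) − 0.206(90200) − 191(77.5) = 35831.3.
∂D/∂p = −1810.
E = (-1810) × (38.5/35831.3) = -1.9448…

-1.94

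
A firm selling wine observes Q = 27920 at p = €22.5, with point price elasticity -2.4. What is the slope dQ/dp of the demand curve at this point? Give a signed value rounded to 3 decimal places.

-2978.133

Ed = (dQ/dp)·(p/Q) ⇒ dQ/dp = Ed·Q/p = (-2.4)·27920/22.5 = -2978.13333…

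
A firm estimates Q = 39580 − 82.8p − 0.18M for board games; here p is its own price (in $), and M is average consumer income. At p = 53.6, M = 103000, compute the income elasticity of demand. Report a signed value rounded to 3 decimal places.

-1.117

At the given values, Q = 39580 − 82.8(53.6) − 0.18(103000) = 16601.92.
∂Q/∂M = -0.18.
E = (-0.18) × (103000/16601.92) = -1.11673…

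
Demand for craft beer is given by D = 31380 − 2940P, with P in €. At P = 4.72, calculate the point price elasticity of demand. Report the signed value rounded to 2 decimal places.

dD/dP = −2940. At P = 4.72, D = 31380 − 2940(4.72) = 17503.2.
Ed = (dD/dP)·(P/D) = −2940 × (4.72/17503.2) = -0.7928…

-0.79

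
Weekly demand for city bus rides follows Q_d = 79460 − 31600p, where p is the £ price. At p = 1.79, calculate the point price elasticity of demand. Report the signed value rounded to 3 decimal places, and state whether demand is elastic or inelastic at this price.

dQ_d/dp = −31600. At p = 1.79, Q_d = 79460 − 31600(1.79) = 22896.
Ed = (dQ_d/dp)·(p/Q_d) = −31600 × (1.79/22896) = -2.47047…
|Ed| = 2.470 > 1, so demand is elastic.

-2.470; elastic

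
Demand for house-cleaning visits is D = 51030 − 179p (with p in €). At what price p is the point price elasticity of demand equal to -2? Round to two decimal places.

190.06

Ed = −179p/(51030 − 179p). Set this equal to -2:
179p = 2·(51030 − 179p) ⇒ 179p(1 + 2) = 2·51030
p = 2·51030 / (179·3) = 190.0558…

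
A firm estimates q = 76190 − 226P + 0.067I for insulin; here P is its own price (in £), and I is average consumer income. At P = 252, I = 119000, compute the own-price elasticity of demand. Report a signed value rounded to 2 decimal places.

At the given values, q = 76190 − 226(252) + 0.067(119000) = 27211.
∂q/∂P = −226.
E = (-226) × (252/27211) = -2.0929…

-2.09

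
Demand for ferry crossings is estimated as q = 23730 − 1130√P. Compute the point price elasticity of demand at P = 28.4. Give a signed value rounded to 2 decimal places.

dq/dP = −1130/(2√P) = -106.02. At P = 28.4, q = 17708.
Ed = (dq/dP)·(P/q) = (-106.02) × (28.4/17708) = -0.1700…

-0.17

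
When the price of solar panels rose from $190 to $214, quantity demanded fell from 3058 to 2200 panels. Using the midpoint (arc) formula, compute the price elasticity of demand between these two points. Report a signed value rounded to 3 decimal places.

-2.747

%ΔQ = (2200 − 3058) / [(3058 + 2200)/2] = -858/2629 = -0.326359…
%ΔP = (214 − 190) / [(190 + 214)/2] = 24/202 = 0.118811…
Arc Ed = %ΔQ / %ΔP = (-858/2629) / (24/202) = -2.74686…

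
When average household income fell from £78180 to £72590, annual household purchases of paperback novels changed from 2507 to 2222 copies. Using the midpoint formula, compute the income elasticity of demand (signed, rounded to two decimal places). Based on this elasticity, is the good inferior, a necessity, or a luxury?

1.63; luxury

%ΔQ = (2222 − 2507)/[( 2507 + 2222)/2] = -285/2364.5 = -0.120532…
%ΔIncome = (72590 − 78180)/[( 78180 + 72590)/2] = -5590/75385 = -0.074152…
E_income = (-285/2364.5) / (-5590/75385) = 1.6254…
E_income > 1 ⇒ normal good, luxury.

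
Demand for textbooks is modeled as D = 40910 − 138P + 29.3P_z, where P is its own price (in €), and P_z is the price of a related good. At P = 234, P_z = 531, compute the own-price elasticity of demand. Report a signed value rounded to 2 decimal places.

-1.34

At the given values, D = 40910 − 138(234) + 29.3(531) = 24176.3.
∂D/∂P = −138.
E = (-138) × (234/24176.3) = -1.3356…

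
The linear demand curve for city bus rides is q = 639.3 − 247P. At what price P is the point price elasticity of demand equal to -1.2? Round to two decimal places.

Ed = −247P/(639.3 − 247P). Set this equal to -1.2:
247P = 1.2·(639.3 − 247P) ⇒ 247P(1 + 1.2) = 1.2·639.3
P = 1.2·639.3 / (247·2.2) = 1.4117…

1.41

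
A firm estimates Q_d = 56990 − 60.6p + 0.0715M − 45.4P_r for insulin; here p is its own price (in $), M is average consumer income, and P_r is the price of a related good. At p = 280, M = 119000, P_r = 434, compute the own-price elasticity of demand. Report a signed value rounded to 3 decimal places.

-0.589

At the given values, Q_d = 56990 − 60.6(280) + 0.0715(119000) − 45.4(434) = 28826.9.
∂Q_d/∂p = −60.6.
E = (-60.6) × (280/28826.9) = -0.58861…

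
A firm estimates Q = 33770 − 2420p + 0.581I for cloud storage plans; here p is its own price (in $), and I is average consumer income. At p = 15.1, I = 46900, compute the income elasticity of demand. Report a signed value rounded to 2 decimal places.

1.11

At the given values, Q = 33770 − 2420(15.1) + 0.581(46900) = 24476.9.
∂Q/∂I = 0.581.
E = (0.581) × (46900/24476.9) = 1.1132…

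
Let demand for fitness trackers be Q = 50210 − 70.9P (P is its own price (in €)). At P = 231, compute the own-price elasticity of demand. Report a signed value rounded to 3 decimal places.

-0.484

At the given values, Q = 50210 − 70.9(231) = 33832.1.
∂Q/∂P = −70.9.
E = (-70.9) × (231/33832.1) = -0.48409…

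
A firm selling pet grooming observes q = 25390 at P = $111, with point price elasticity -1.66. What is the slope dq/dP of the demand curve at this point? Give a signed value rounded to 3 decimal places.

-379.706

Ed = (dq/dP)·(P/q) ⇒ dq/dP = Ed·q/P = (-1.66)·25390/111 = -379.70630…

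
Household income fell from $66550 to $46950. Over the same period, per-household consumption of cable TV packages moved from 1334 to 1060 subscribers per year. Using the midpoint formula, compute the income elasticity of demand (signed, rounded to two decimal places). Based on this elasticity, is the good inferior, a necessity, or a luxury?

0.66; necessity

%ΔQ = (1060 − 1334)/[( 1334 + 1060)/2] = -274/1197 = -0.228905…
%ΔIncome = (46950 − 66550)/[( 66550 + 46950)/2] = -19600/56750 = -0.345374…
E_income = (-274/1197) / (-19600/56750) = 0.6627…
0 < E_income < 1 ⇒ normal good, necessity.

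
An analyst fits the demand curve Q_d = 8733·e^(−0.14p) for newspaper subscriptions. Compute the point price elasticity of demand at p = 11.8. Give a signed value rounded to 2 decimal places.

dQ_d/dp = −0.14·Q_d = -234.335. At p = 11.8, Q_d = 1673.82.
Ed = (dQ_d/dp)·(p/Q_d) = (-234.335) × (11.8/1673.82) = -1.652

-1.65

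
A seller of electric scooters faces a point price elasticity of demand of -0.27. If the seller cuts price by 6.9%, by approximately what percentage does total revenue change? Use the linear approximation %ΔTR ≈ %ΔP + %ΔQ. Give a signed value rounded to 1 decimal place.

%ΔQ ≈ Ed × %ΔP = (-0.27) × (-6.9%) = +1.8630%
%ΔTR ≈ %ΔP + %ΔQ = (-6.9%) + (+1.8630%) = -5.0370%

-5.0%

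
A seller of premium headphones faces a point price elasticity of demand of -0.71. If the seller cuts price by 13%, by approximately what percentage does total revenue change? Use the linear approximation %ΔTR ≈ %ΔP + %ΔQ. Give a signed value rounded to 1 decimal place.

%ΔQ ≈ Ed × %ΔP = (-0.71) × (-13%) = +9.2300%
%ΔTR ≈ %ΔP + %ΔQ = (-13%) + (+9.2300%) = -3.7700%

-3.8%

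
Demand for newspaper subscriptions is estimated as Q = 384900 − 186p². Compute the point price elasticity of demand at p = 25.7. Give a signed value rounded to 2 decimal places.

-0.94

dQ/dp = −2·186·p = -9560.4. At p = 25.7, Q = 262048.86.
Ed = (dQ/dp)·(p/Q) = (-9560.4) × (25.7/262048.86) = -0.9376…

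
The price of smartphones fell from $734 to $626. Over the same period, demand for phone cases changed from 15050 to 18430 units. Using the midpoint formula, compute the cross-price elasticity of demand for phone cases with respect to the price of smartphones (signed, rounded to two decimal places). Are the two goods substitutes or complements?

-1.27; complements

%ΔQ_{phone cases} = (18430 − 15050)/avg = 3380/16740 = 0.201911…
%ΔP_{smartphones} = (626 − 734)/avg = -108/680 = -0.158823…
E_cross = (3380/16740) / (-108/680) = -1.2712…
E_cross < 0 ⇒ the goods are complements.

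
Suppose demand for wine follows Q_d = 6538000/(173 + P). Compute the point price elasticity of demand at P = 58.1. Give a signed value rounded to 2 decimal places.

dQ_d/dP = −6538000/(173 + P)² = -122.418. At P = 58.1, Q_d = 28290.8.
Ed = (dQ_d/dP)·(P/Q_d) = (-122.418) × (58.1/28290.8) = -0.2514…

-0.25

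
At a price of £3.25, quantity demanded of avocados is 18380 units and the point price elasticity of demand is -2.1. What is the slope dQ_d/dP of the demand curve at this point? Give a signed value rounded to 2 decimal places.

-11876.31

Ed = (dQ_d/dP)·(P/Q_d) ⇒ dQ_d/dP = Ed·Q_d/P = (-2.1)·18380/3.25 = -11876.3076…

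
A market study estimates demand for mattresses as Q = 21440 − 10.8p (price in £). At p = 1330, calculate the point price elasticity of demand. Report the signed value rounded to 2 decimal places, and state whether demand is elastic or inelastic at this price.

-2.03; elastic

dQ/dp = −10.8. At p = 1330, Q = 21440 − 10.8(1330) = 7076.
Ed = (dQ/dp)·(p/Q) = −10.8 × (1330/7076) = -2.0299…
|Ed| = 2.03 > 1, so demand is elastic.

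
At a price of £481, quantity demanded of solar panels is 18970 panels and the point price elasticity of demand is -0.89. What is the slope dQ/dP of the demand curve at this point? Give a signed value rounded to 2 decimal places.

-35.10

Ed = (dQ/dP)·(P/Q) ⇒ dQ/dP = Ed·Q/P = (-0.89)·18970/481 = -35.1004…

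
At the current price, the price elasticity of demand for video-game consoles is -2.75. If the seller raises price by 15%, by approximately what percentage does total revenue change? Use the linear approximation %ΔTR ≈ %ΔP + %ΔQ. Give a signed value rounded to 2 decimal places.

%ΔQ ≈ Ed × %ΔP = (-2.75) × (+15%) = -41.2500%
%ΔTR ≈ %ΔP + %ΔQ = (+15%) + (-41.2500%) = -26.2500%

-26.25%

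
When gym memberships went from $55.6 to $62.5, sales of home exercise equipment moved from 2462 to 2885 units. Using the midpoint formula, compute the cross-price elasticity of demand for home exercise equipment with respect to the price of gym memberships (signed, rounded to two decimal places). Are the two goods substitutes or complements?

1.35; substitutes

%ΔQ_{home exercise equipment} = (2885 − 2462)/avg = 423/2673.5 = 0.158219…
%ΔP_{gym memberships} = (62.5 − 55.6)/avg = 6.9/59.05 = 0.116850…
E_cross = (423/2673.5) / (6.9/59.05) = 1.3540…
E_cross > 0 ⇒ the goods are substitutes.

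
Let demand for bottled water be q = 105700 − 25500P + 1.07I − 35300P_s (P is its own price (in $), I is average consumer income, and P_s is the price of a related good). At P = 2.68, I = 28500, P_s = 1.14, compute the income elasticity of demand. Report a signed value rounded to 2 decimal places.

At the given values, q = 105700 − 25500(2.68) + 1.07(28500) − 35300(1.14) = 27613.
∂q/∂I = 1.07.
E = (1.07) × (28500/27613) = 1.1043…

1.10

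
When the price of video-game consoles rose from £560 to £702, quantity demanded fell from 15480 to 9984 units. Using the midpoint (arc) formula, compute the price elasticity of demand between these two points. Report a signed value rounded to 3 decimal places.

-1.918

%ΔQ = (9984 − 15480) / [(15480 + 9984)/2] = -5496/12732 = -0.431668…
%ΔP = (702 − 560) / [(560 + 702)/2] = 142/631 = 0.225039…
Arc Ed = %ΔQ / %ΔP = (-5496/12732) / (142/631) = -1.91818…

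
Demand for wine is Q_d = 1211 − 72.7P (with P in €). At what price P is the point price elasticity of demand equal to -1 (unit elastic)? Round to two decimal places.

8.33

Ed = −72.7P/(1211 − 72.7P). Set this equal to -1:
72.7P = 1·(1211 − 72.7P) ⇒ 72.7P(1 + 1) = 1·1211
P = 1·1211 / (72.7·2) = 8.3287…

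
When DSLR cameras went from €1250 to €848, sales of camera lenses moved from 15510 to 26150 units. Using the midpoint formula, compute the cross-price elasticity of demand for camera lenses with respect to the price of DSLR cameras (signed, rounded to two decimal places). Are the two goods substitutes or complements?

%ΔQ_{camera lenses} = (26150 − 15510)/avg = 10640/20830 = 0.510801…
%ΔP_{DSLR cameras} = (848 − 1250)/avg = -402/1049 = -0.383222…
E_cross = (10640/20830) / (-402/1049) = -1.3329…
E_cross < 0 ⇒ the goods are complements.

-1.33; complements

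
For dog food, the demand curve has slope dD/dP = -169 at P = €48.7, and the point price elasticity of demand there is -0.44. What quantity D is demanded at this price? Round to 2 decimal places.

18705.23

Ed = (dD/dP)·(P/D) ⇒ D = (dD/dP)·P/Ed = (-169)·48.7/(-0.44) = 18705.2272…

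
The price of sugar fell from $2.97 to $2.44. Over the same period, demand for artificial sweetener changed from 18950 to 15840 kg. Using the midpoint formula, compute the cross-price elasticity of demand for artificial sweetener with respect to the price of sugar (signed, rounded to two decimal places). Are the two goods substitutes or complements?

%ΔQ_{artificial sweetener} = (15840 − 18950)/avg = -3110/17395 = -0.178787…
%ΔP_{sugar} = (2.44 − 2.97)/avg = -0.53/2.705 = -0.195933…
E_cross = (-3110/17395) / (-0.53/2.705) = 0.9124…
E_cross > 0 ⇒ the goods are substitutes.

0.91; substitutes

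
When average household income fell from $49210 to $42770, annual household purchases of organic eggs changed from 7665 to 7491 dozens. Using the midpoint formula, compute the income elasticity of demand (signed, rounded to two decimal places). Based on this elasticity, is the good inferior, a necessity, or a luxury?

0.16; necessity

%ΔQ = (7491 − 7665)/[( 7665 + 7491)/2] = -174/7578 = -0.022961…
%ΔIncome = (42770 − 49210)/[( 49210 + 42770)/2] = -6440/45990 = -0.140030…
E_income = (-174/7578) / (-6440/45990) = 0.1639…
0 < E_income < 1 ⇒ normal good, necessity.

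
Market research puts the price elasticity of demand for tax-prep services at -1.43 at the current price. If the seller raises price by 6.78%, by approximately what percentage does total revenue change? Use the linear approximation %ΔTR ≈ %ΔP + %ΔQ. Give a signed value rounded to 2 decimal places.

-2.92%

%ΔQ ≈ Ed × %ΔP = (-1.43) × (+6.78%) = -9.6954%
%ΔTR ≈ %ΔP + %ΔQ = (+6.78%) + (-9.6954%) = -2.9154%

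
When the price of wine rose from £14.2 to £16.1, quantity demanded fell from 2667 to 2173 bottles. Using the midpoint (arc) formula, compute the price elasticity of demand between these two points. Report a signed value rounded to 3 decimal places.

%ΔQ = (2173 − 2667) / [(2667 + 2173)/2] = -494/2420 = -0.204132…
%ΔP = (16.1 − 14.2) / [(14.2 + 16.1)/2] = 1.9/15.15 = 0.125412…
Arc Ed = %ΔQ / %ΔP = (-494/2420) / (1.9/15.15) = -1.62768…

-1.628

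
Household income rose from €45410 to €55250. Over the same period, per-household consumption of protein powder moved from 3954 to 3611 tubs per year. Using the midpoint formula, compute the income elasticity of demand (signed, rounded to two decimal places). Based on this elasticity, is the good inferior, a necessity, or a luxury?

%ΔQ = (3611 − 3954)/[( 3954 + 3611)/2] = -343/3782.5 = -0.090680…
%ΔIncome = (55250 − 45410)/[( 45410 + 55250)/2] = 9840/50330 = 0.195509…
E_income = (-343/3782.5) / (9840/50330) = -0.4638…
E_income < 0 ⇒ inferior good.

-0.46; inferior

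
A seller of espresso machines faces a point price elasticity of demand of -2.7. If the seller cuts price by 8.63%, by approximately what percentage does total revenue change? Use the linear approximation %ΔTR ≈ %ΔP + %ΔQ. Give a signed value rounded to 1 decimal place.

%ΔQ ≈ Ed × %ΔP = (-2.7) × (-8.63%) = +23.3010%
%ΔTR ≈ %ΔP + %ΔQ = (-8.63%) + (+23.3010%) = +14.6710%

+14.7%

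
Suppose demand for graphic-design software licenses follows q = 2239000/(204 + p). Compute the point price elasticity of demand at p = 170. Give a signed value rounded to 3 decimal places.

-0.455

dq/dp = −2239000/(204 + p)² = -16.007. At p = 170, q = 5986.63.
Ed = (dq/dp)·(p/q) = (-16.007) × (170/5986.63) = -0.45454…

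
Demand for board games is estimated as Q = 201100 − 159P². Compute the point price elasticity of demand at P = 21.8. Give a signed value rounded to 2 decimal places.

dQ/dP = −2·159·P = -6932.4. At P = 21.8, Q = 125536.84.
Ed = (dQ/dP)·(P/Q) = (-6932.4) × (21.8/125536.84) = -1.2038…

-1.20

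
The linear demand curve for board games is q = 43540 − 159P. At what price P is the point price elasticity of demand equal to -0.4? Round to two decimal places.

Ed = −159P/(43540 − 159P). Set this equal to -0.4:
159P = 0.4·(43540 − 159P) ⇒ 159P(1 + 0.4) = 0.4·43540
P = 0.4·43540 / (159·1.4) = 78.2389…

78.24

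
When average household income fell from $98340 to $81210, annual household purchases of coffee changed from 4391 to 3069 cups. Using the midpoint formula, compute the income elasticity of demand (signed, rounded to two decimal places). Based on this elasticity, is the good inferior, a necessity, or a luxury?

1.86; luxury

%ΔQ = (3069 − 4391)/[( 4391 + 3069)/2] = -1322/3730 = -0.354423…
%ΔIncome = (81210 − 98340)/[( 98340 + 81210)/2] = -17130/89775 = -0.190810…
E_income = (-1322/3730) / (-17130/89775) = 1.8574…
E_income > 1 ⇒ normal good, luxury.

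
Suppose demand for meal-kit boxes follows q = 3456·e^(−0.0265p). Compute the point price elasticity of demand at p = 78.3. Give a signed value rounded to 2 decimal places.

-2.07

dq/dp = −0.0265·q = -11.4995. At p = 78.3, q = 433.945.
Ed = (dq/dp)·(p/q) = (-11.4995) × (78.3/433.945) = -2.0749…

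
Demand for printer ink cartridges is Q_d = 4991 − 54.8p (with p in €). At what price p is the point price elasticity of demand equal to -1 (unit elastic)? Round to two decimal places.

45.54

Ed = −54.8p/(4991 − 54.8p). Set this equal to -1:
54.8p = 1·(4991 − 54.8p) ⇒ 54.8p(1 + 1) = 1·4991
p = 1·4991 / (54.8·2) = 45.5383…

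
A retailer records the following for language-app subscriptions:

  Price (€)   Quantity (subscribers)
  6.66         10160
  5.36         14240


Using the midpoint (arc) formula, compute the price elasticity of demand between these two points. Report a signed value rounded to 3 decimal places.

-1.546

%ΔQ = (14240 − 10160) / [(10160 + 14240)/2] = 4080/12200 = 0.334426…
%ΔP = (5.36 − 6.66) / [(6.66 + 5.36)/2] = -1.3/6.01 = -0.216306…
Arc Ed = %ΔQ / %ΔP = (4080/12200) / (-1.3/6.01) = -1.54607…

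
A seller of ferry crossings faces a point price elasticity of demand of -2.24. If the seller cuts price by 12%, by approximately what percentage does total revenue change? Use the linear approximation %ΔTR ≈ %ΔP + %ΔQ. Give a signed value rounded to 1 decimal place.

%ΔQ ≈ Ed × %ΔP = (-2.24) × (-12%) = +26.8800%
%ΔTR ≈ %ΔP + %ΔQ = (-12%) + (+26.8800%) = +14.8800%

+14.9%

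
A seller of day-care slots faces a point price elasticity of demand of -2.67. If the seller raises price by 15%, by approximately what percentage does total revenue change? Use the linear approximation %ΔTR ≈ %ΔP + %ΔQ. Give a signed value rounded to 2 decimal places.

%ΔQ ≈ Ed × %ΔP = (-2.67) × (+15%) = -40.0500%
%ΔTR ≈ %ΔP + %ΔQ = (+15%) + (-40.0500%) = -25.0500%

-25.05%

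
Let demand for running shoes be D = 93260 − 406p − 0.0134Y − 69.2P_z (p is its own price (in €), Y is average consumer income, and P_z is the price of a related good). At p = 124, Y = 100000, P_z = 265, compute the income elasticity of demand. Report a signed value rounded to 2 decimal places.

-0.06

At the given values, D = 93260 − 406(124) − 0.0134(100000) − 69.2(265) = 23238.
∂D/∂Y = -0.0134.
E = (-0.0134) × (100000/23238) = -0.0576…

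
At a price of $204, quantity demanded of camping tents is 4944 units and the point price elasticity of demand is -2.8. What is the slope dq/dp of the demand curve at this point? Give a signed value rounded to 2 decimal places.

Ed = (dq/dp)·(p/q) ⇒ dq/dp = Ed·q/p = (-2.8)·4944/204 = -67.8588…

-67.86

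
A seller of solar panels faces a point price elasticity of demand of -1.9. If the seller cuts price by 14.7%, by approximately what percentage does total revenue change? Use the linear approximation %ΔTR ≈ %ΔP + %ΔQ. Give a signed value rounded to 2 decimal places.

+13.23%

%ΔQ ≈ Ed × %ΔP = (-1.9) × (-14.7%) = +27.9300%
%ΔTR ≈ %ΔP + %ΔQ = (-14.7%) + (+27.9300%) = +13.2300%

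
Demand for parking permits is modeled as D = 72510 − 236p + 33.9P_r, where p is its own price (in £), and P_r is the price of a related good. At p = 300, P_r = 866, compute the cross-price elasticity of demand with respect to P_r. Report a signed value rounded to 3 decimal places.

0.945

At the given values, D = 72510 − 236(300) + 33.9(866) = 31067.4.
∂D/∂P_r = 33.9.
E = (33.9) × (866/31067.4) = 0.94495…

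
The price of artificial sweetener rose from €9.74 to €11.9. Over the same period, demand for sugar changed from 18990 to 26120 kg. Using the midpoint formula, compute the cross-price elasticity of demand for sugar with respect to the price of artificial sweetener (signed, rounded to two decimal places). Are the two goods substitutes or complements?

%ΔQ_{sugar} = (26120 − 18990)/avg = 7130/22555 = 0.316116…
%ΔP_{artificial sweetener} = (11.9 − 9.74)/avg = 2.16/10.82 = 0.199630…
E_cross = (7130/22555) / (2.16/10.82) = 1.5835…
E_cross > 0 ⇒ the goods are substitutes.

1.58; substitutes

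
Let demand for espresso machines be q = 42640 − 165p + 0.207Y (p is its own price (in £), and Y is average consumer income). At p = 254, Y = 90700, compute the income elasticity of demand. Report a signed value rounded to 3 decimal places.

At the given values, q = 42640 − 165(254) + 0.207(90700) = 19504.9.
∂q/∂Y = 0.207.
E = (0.207) × (90700/19504.9) = 0.96257…

0.963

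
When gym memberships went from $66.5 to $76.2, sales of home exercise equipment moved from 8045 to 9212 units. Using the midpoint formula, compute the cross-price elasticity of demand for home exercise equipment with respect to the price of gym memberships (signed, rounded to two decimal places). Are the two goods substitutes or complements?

%ΔQ_{home exercise equipment} = (9212 − 8045)/avg = 1167/8628.5 = 0.135249…
%ΔP_{gym memberships} = (76.2 − 66.5)/avg = 9.7/71.35 = 0.135949…
E_cross = (1167/8628.5) / (9.7/71.35) = 0.9948…
E_cross > 0 ⇒ the goods are substitutes.

0.99; substitutes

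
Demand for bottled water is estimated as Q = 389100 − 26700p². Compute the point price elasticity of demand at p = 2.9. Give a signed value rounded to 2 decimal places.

-2.73

dQ/dp = −2·26700·p = -154860. At p = 2.9, Q = 164553.
Ed = (dQ/dp)·(p/Q) = (-154860) × (2.9/164553) = -2.7291…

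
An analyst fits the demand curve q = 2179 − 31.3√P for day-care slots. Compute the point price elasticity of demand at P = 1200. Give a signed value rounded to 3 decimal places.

-0.495

dq/dP = −31.3/(2√P) = -0.451777. At P = 1200, q = 1094.74.
Ed = (dq/dP)·(P/q) = (-0.451777) × (1200/1094.74) = -0.49521…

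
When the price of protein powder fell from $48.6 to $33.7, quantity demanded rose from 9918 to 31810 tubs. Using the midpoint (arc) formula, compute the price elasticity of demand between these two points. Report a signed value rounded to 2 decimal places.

-2.90

%ΔQ = (31810 − 9918) / [(9918 + 31810)/2] = 21892/20864 = 1.049271…
%ΔP = (33.7 − 48.6) / [(48.6 + 33.7)/2] = -14.9/41.15 = -0.362089…
Arc Ed = %ΔQ / %ΔP = (21892/20864) / (-14.9/41.15) = -2.8978…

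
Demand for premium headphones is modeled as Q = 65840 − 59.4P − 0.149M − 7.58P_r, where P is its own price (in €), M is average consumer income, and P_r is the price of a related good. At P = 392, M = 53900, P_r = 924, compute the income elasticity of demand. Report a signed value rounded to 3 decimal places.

At the given values, Q = 65840 − 59.4(392) − 0.149(53900) − 7.58(924) = 27520.18.
∂Q/∂M = -0.149.
E = (-0.149) × (53900/27520.18) = -0.29182…

-0.292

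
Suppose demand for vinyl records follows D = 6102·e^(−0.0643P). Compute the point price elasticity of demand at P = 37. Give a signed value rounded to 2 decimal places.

dD/dP = −0.0643·D = -36.3457. At P = 37, D = 565.252.
Ed = (dD/dP)·(P/D) = (-36.3457) × (37/565.252) = -2.3791

-2.38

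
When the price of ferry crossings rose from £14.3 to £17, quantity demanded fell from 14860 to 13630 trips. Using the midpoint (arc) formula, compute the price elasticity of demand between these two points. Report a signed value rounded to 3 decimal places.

%ΔQ = (13630 − 14860) / [(14860 + 13630)/2] = -1230/14245 = -0.086346…
%ΔP = (17 − 14.3) / [(14.3 + 17)/2] = 2.7/15.65 = 0.172523…
Arc Ed = %ΔQ / %ΔP = (-1230/14245) / (2.7/15.65) = -0.50048…

-0.500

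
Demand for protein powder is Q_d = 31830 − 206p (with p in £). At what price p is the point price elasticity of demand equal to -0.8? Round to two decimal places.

68.67

Ed = −206p/(31830 − 206p). Set this equal to -0.8:
206p = 0.8·(31830 − 206p) ⇒ 206p(1 + 0.8) = 0.8·31830
p = 0.8·31830 / (206·1.8) = 68.6731…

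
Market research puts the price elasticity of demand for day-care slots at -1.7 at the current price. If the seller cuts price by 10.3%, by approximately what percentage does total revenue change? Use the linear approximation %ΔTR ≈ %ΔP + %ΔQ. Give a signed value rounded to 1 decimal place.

%ΔQ ≈ Ed × %ΔP = (-1.7) × (-10.3%) = +17.5100%
%ΔTR ≈ %ΔP + %ΔQ = (-10.3%) + (+17.5100%) = +7.2100%

+7.2%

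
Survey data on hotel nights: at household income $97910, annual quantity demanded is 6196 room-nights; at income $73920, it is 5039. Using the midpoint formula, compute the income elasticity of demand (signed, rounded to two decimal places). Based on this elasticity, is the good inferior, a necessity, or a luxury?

0.74; necessity

%ΔQ = (5039 − 6196)/[( 6196 + 5039)/2] = -1157/5617.5 = -0.205963…
%ΔIncome = (73920 − 97910)/[( 97910 + 73920)/2] = -23990/85915 = -0.279229…
E_income = (-1157/5617.5) / (-23990/85915) = 0.7376…
0 < E_income < 1 ⇒ normal good, necessity.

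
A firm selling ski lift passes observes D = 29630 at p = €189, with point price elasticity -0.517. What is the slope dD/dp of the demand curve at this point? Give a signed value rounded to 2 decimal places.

Ed = (dD/dp)·(p/D) ⇒ dD/dp = Ed·D/p = (-0.517)·29630/189 = -81.0513…

-81.05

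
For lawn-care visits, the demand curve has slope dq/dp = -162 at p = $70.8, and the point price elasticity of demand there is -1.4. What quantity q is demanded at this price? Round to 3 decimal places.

Ed = (dq/dp)·(p/q) ⇒ q = (dq/dp)·p/Ed = (-162)·70.8/(-1.4) = 8192.57142…

8192.571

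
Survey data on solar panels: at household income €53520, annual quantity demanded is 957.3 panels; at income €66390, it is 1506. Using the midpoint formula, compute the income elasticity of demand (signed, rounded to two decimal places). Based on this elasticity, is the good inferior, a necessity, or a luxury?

%ΔQ = (1506 − 957.3)/[( 957.3 + 1506)/2] = 548.7/1231.65 = 0.445499…
%ΔIncome = (66390 − 53520)/[( 53520 + 66390)/2] = 12870/59955 = 0.214660…
E_income = (548.7/1231.65) / (12870/59955) = 2.0753…
E_income > 1 ⇒ normal good, luxury.

2.08; luxury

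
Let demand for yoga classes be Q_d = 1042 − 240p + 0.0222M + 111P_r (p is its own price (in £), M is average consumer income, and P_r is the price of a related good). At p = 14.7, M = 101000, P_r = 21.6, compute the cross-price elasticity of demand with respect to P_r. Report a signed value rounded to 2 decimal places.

1.11

At the given values, Q_d = 1042 − 240(14.7) + 0.0222(101000) + 111(21.6) = 2153.8.
∂Q_d/∂P_r = 111.
E = (111) × (21.6/2153.8) = 1.1131…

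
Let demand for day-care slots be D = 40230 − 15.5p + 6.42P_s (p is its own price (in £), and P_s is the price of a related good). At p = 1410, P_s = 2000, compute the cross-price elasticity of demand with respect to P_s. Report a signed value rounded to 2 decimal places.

0.41

At the given values, D = 40230 − 15.5(1410) + 6.42(2000) = 31215.
∂D/∂P_s = 6.42.
E = (6.42) × (2000/31215) = 0.4113…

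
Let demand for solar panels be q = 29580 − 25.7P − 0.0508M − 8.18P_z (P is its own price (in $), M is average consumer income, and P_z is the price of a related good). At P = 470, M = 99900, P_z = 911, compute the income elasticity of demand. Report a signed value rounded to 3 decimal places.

-1.020

At the given values, q = 29580 − 25.7(470) − 0.0508(99900) − 8.18(911) = 4974.1.
∂q/∂M = -0.0508.
E = (-0.0508) × (99900/4974.1) = -1.02026…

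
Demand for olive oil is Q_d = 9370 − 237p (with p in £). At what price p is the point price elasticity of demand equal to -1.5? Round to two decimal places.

23.72

Ed = −237p/(9370 − 237p). Set this equal to -1.5:
237p = 1.5·(9370 − 237p) ⇒ 237p(1 + 1.5) = 1.5·9370
p = 1.5·9370 / (237·2.5) = 23.7215…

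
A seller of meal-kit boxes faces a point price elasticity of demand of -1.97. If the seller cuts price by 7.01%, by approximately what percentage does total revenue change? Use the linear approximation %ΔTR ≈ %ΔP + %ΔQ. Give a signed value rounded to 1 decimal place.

+6.8%

%ΔQ ≈ Ed × %ΔP = (-1.97) × (-7.01%) = +13.8097%
%ΔTR ≈ %ΔP + %ΔQ = (-7.01%) + (+13.8097%) = +6.7997%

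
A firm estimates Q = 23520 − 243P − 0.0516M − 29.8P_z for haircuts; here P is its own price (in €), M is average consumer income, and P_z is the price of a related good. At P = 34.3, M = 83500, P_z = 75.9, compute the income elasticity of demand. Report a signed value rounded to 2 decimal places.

At the given values, Q = 23520 − 243(34.3) − 0.0516(83500) − 29.8(75.9) = 8614.68.
∂Q/∂M = -0.0516.
E = (-0.0516) × (83500/8614.68) = -0.5001…

-0.50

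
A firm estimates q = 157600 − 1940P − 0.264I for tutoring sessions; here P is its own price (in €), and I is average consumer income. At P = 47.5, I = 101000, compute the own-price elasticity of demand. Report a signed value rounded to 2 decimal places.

-2.38

At the given values, q = 157600 − 1940(47.5) − 0.264(101000) = 38786.
∂q/∂P = −1940.
E = (-1940) × (47.5/38786) = -2.3758…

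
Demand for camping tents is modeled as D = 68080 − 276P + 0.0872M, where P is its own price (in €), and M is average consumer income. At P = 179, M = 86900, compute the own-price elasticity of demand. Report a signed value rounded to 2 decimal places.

-1.88

At the given values, D = 68080 − 276(179) + 0.0872(86900) = 26253.68.
∂D/∂P = −276.
E = (-276) × (179/26253.68) = -1.8817…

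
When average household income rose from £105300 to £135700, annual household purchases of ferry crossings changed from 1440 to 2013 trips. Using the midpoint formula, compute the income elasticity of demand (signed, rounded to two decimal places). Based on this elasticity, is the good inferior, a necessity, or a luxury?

%ΔQ = (2013 − 1440)/[( 1440 + 2013)/2] = 573/1726.5 = 0.331885…
%ΔIncome = (135700 − 105300)/[( 105300 + 135700)/2] = 30400/120500 = 0.252282…
E_income = (573/1726.5) / (30400/120500) = 1.3155…
E_income > 1 ⇒ normal good, luxury.

1.32; luxury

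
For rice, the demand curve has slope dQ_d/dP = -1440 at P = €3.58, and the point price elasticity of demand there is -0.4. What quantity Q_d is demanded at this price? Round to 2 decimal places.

12888.00

Ed = (dQ_d/dP)·(P/Q_d) ⇒ Q_d = (dQ_d/dP)·P/Ed = (-1440)·3.58/(-0.4) = 12888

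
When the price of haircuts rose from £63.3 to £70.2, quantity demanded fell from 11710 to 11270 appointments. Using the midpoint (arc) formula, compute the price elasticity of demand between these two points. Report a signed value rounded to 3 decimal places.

%ΔQ = (11270 − 11710) / [(11710 + 11270)/2] = -440/11490 = -0.038294…
%ΔP = (70.2 − 63.3) / [(63.3 + 70.2)/2] = 6.9/66.75 = 0.103370…
Arc Ed = %ΔQ / %ΔP = (-440/11490) / (6.9/66.75) = -0.37045…

-0.370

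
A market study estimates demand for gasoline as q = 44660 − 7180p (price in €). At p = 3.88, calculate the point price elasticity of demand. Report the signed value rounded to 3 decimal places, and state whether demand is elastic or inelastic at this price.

-1.658; elastic

dq/dp = −7180. At p = 3.88, q = 44660 − 7180(3.88) = 16801.6.
Ed = (dq/dp)·(p/q) = −7180 × (3.88/16801.6) = -1.65808…
|Ed| = 1.658 > 1, so demand is elastic.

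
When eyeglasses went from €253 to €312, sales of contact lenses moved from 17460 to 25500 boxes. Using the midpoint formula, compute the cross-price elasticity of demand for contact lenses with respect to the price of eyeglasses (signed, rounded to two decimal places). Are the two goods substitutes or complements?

1.79; substitutes

%ΔQ_{contact lenses} = (25500 − 17460)/avg = 8040/21480 = 0.374301…
%ΔP_{eyeglasses} = (312 − 253)/avg = 59/282.5 = 0.208849…
E_cross = (8040/21480) / (59/282.5) = 1.7922…
E_cross > 0 ⇒ the goods are substitutes.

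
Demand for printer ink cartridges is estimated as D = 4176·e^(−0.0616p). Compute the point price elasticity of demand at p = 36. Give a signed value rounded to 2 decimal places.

dD/dp = −0.0616·D = -28.0059. At p = 36, D = 454.641.
Ed = (dD/dp)·(p/D) = (-28.0059) × (36/454.641) = -2.2176

-2.22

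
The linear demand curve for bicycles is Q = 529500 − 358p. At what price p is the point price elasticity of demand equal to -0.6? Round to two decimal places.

Ed = −358p/(529500 − 358p). Set this equal to -0.6:
358p = 0.6·(529500 − 358p) ⇒ 358p(1 + 0.6) = 0.6·529500
p = 0.6·529500 / (358·1.6) = 554.6438…

554.64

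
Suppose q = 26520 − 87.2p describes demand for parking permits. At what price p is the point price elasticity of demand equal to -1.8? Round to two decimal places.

Ed = −87.2p/(26520 − 87.2p). Set this equal to -1.8:
87.2p = 1.8·(26520 − 87.2p) ⇒ 87.2p(1 + 1.8) = 1.8·26520
p = 1.8·26520 / (87.2·2.8) = 195.5111…

195.51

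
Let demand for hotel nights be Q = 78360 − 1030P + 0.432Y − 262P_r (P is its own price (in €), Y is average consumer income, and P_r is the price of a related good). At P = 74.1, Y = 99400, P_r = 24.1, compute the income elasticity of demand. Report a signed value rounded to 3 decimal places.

At the given values, Q = 78360 − 1030(74.1) + 0.432(99400) − 262(24.1) = 38663.6.
∂Q/∂Y = 0.432.
E = (0.432) × (99400/38663.6) = 1.11062…

1.111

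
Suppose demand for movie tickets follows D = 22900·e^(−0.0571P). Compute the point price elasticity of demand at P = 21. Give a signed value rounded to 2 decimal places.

-1.20

dD/dP = −0.0571·D = -394.193. At P = 21, D = 6903.56.
Ed = (dD/dP)·(P/D) = (-394.193) × (21/6903.56) = -1.1991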